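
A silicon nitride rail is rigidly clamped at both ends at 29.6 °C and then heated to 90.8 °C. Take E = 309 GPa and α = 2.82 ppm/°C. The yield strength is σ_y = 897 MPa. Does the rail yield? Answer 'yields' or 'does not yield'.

ΔT = 61.20 K. Constrained thermal stress σ = E·α·ΔT = 309.0×10³ MPa × 2.82×10⁻⁶ × 61.20 = 53.3 MPa (compressive).
Compare to σ_y = 897 MPa: σ < σ_y, so it does not yield.

does not yield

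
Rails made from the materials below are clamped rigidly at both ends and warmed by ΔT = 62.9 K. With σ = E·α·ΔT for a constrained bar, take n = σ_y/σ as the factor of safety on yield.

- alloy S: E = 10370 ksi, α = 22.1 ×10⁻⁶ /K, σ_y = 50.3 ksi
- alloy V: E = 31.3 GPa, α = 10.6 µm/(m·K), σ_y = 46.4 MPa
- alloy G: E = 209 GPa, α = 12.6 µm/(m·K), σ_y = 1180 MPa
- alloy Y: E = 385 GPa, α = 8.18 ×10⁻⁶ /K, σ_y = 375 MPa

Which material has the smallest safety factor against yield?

Per material, after unit conversion:
  alloy S: E = 71.50, α = 22.1, σ_y = 346.8 → σ = 99.4 MPa, n = 3.49
  alloy V: E = 31.30, α = 10.6, σ_y = 46.40 → σ = 20.9 MPa, n = 2.22
  alloy G: E = 209.0, α = 12.6, σ_y = 1180 → σ = 166 MPa, n = 7.12
  alloy Y: E = 385.0, α = 8.18, σ_y = 375.0 → σ = 198 MPa, n = 1.89
Smallest n: alloy Y with n = 1.89.

alloy Y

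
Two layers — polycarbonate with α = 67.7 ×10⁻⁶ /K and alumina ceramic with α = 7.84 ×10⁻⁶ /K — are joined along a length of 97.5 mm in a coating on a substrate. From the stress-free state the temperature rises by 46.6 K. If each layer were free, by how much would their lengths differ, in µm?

Δα = |67.7 − 7.84|×10⁻⁶/K = 59.9×10⁻⁶/K.
ΔL_mismatch = Δα·L·ΔT = 59.9×10⁻⁶ × 97.5 mm × 46.6 K = 272 µm.

272 µm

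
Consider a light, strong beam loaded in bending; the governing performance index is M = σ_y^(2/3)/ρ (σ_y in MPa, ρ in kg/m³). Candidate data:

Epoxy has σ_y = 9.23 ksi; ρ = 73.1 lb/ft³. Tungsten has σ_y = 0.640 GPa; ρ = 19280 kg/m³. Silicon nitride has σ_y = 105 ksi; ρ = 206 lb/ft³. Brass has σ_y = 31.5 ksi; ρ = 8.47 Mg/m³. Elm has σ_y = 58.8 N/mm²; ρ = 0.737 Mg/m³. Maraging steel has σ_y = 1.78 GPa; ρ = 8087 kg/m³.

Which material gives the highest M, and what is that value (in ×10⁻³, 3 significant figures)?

Putting every candidate on a common basis:
  epoxy: σ_y = 63.64 MPa, ρ = 1171 kg/m³
  tungsten: σ_y = 640.0 MPa, ρ = 19280 kg/m³
  silicon nitride: σ_y = 723.9 MPa, ρ = 3300 kg/m³
  brass: σ_y = 217.2 MPa, ρ = 8470 kg/m³
  elm: σ_y = 58.80 MPa, ρ = 737.0 kg/m³
  maraging steel: σ_y = 1780 MPa, ρ = 8087 kg/m³
  silicon nitride: M = 24.4×10⁻³
  elm: M = 20.5×10⁻³
  maraging steel: M = 18.2×10⁻³
  epoxy: M = 13.6×10⁻³
  brass: M = 4.27×10⁻³
  tungsten: M = 3.85×10⁻³
Silicon nitride has the largest M.

silicon nitride, M = 24.4×10⁻³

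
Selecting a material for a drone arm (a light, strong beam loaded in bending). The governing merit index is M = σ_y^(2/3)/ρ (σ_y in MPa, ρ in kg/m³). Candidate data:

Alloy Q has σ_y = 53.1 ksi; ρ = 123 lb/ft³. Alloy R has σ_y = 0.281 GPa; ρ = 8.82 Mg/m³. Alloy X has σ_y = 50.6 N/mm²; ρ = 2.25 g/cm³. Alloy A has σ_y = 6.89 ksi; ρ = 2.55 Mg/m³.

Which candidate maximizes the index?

alloy Q

Putting every candidate on a common basis:
  alloy Q: σ_y = 366.1 MPa, ρ = 1970 kg/m³
  alloy R: σ_y = 281.0 MPa, ρ = 8820 kg/m³
  alloy X: σ_y = 50.60 MPa, ρ = 2250 kg/m³
  alloy A: σ_y = 47.50 MPa, ρ = 2550 kg/m³
  alloy Q: M = 26.0×10⁻³
  alloy X: M = 6.08×10⁻³
  alloy A: M = 5.14×10⁻³
  alloy R: M = 4.86×10⁻³
Highest index: alloy Q.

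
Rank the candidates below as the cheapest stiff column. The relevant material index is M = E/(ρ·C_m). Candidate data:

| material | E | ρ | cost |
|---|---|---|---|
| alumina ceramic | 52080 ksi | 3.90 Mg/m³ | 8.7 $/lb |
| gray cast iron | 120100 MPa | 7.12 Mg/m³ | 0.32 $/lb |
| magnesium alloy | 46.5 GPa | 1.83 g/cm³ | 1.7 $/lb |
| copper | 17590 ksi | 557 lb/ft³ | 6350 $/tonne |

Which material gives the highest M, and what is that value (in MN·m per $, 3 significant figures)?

Putting every candidate on a common basis:
  alumina ceramic: E = 359.1 GPa, ρ = 3900 kg/m³, cost = 19.18 $/kg
  gray cast iron: E = 120.1 GPa, ρ = 7120 kg/m³, cost = 0.7055 $/kg
  magnesium alloy: E = 46.50 GPa, ρ = 1830 kg/m³, cost = 3.748 $/kg
  copper: E = 121.3 GPa, ρ = 8922 kg/m³, cost = 6.350 $/kg
  gray cast iron: M = 23.9 MN·m per $
  magnesium alloy: M = 6.78 MN·m per $
  alumina ceramic: M = 4.80 MN·m per $
  copper: M = 2.14 MN·m per $
Gray cast iron ranks first.

gray cast iron, M = 23.9 MN·m per $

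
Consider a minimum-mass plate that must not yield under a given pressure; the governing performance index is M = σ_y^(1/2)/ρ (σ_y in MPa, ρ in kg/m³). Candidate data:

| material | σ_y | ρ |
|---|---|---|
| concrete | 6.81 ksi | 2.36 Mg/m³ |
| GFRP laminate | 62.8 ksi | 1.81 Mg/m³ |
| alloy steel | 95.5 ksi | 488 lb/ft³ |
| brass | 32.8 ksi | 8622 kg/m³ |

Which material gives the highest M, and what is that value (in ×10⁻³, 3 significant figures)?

In SI units:
  concrete: σ_y = 46.95 MPa, ρ = 2360 kg/m³
  GFRP laminate: σ_y = 433.0 MPa, ρ = 1810 kg/m³
  alloy steel: σ_y = 658.4 MPa, ρ = 7817 kg/m³
  brass: σ_y = 226.1 MPa, ρ = 8622 kg/m³
  GFRP laminate: M = 11.5×10⁻³
  alloy steel: M = 3.28×10⁻³
  concrete: M = 2.90×10⁻³
  brass: M = 1.74×10⁻³
The maximum is for GFRP laminate.

GFRP laminate, M = 11.5×10⁻³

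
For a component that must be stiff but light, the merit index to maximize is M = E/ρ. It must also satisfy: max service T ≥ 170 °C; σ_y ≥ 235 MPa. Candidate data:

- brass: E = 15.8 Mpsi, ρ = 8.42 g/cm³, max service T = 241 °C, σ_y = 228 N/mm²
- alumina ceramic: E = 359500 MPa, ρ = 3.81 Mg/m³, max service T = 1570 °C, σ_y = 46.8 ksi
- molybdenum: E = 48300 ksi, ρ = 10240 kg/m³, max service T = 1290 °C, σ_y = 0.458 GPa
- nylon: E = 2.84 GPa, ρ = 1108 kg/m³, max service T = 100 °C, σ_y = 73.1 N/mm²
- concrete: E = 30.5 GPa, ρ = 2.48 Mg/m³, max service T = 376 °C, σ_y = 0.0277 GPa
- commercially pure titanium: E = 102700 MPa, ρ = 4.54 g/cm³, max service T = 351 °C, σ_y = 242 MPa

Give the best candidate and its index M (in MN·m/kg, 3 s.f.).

alumina ceramic, M = 94.4 MN·m/kg

Screen on constraints: max service T ≥ 170 °C; σ_y ≥ 235 MPa. Survivors: alumina ceramic, molybdenum, commercially pure titanium.
Convert each candidate to consistent units, then evaluate M:
  alumina ceramic: E = 359.5 GPa, ρ = 3810 kg/m³
  molybdenum: E = 333.0 GPa, ρ = 10240 kg/m³
  commercially pure titanium: E = 102.7 GPa, ρ = 4540 kg/m³
  alumina ceramic: M = 94.4 MN·m/kg
  molybdenum: M = 32.5 MN·m/kg
  commercially pure titanium: M = 22.6 MN·m/kg
The maximum is for alumina ceramic.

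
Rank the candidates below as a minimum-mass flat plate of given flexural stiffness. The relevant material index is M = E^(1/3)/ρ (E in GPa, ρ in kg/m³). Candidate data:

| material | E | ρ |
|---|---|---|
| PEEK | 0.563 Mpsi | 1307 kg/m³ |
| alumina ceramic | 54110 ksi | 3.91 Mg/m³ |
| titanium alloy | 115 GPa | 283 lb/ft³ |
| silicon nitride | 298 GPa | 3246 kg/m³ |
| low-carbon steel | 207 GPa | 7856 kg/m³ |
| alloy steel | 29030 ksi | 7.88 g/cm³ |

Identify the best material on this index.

silicon nitride

In SI units:
  PEEK: E = 3.882 GPa, ρ = 1307 kg/m³
  alumina ceramic: E = 373.1 GPa, ρ = 3910 kg/m³
  titanium alloy: E = 115.0 GPa, ρ = 4533 kg/m³
  silicon nitride: E = 298.0 GPa, ρ = 3246 kg/m³
  low-carbon steel: E = 207.0 GPa, ρ = 7856 kg/m³
  alloy steel: E = 200.2 GPa, ρ = 7880 kg/m³
  silicon nitride: M = 2.06×10⁻³
  alumina ceramic: M = 1.84×10⁻³
  PEEK: M = 1.20×10⁻³
  titanium alloy: M = 1.07×10⁻³
  low-carbon steel: M = 0.753×10⁻³
  alloy steel: M = 0.742×10⁻³
Highest index: silicon nitride.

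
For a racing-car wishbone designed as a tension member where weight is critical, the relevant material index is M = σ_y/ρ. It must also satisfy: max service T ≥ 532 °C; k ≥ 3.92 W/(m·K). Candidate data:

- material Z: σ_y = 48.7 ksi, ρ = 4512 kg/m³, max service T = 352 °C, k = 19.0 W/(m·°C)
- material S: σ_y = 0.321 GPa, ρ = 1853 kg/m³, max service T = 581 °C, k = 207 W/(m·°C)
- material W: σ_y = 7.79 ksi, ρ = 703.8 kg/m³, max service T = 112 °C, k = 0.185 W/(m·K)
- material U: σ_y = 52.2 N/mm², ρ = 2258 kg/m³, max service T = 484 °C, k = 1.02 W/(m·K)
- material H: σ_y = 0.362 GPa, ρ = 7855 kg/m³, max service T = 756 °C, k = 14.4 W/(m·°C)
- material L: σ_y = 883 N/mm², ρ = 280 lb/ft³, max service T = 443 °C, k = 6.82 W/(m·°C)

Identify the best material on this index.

Screen on constraints: max service T ≥ 532 °C; k ≥ 3.92 W/(m·K). Survivors: material S, material H.
Convert each candidate to consistent units, then evaluate M:
  material S: σ_y = 321.0 MPa, ρ = 1853 kg/m³
  material H: σ_y = 362.0 MPa, ρ = 7855 kg/m³
  material S: M = 173 kN·m/kg
  material H: M = 46.1 kN·m/kg
The maximum is for material S.

material S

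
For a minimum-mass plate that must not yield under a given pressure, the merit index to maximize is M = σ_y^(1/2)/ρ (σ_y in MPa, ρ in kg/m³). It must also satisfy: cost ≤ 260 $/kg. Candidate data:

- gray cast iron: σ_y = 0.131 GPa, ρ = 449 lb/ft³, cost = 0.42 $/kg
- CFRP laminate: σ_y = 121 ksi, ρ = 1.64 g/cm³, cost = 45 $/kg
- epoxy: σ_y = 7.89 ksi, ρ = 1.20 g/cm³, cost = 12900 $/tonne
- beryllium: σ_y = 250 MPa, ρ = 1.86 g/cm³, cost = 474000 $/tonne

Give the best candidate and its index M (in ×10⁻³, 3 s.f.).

Screen on constraints: cost ≤ 260 $/kg. Survivors: gray cast iron, CFRP laminate, epoxy.
In SI units:
  gray cast iron: σ_y = 131.0 MPa, ρ = 7192 kg/m³
  CFRP laminate: σ_y = 834.3 MPa, ρ = 1640 kg/m³
  epoxy: σ_y = 54.40 MPa, ρ = 1200 kg/m³
  CFRP laminate: M = 17.6×10⁻³
  epoxy: M = 6.15×10⁻³
  gray cast iron: M = 1.59×10⁻³
Highest index: CFRP laminate.

CFRP laminate, M = 17.6×10⁻³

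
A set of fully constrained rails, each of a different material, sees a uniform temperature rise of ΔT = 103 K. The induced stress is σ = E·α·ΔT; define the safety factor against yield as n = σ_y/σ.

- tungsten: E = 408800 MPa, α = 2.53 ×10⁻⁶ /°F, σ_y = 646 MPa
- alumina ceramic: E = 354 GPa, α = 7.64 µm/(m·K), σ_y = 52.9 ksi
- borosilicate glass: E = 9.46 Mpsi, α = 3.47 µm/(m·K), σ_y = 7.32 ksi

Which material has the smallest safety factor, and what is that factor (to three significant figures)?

alumina ceramic, n = 1.31

Converting E to GPa, α to ×10⁻⁶/K, σ_y to MPa, then σ and n for each:
  tungsten: E = 408.8, α = 4.55, σ_y = 646.0 → σ = 192 MPa, n = 3.37
  alumina ceramic: E = 354.0, α = 7.64, σ_y = 364.7 → σ = 279 MPa, n = 1.31
  borosilicate glass: E = 65.22, α = 3.47, σ_y = 50.47 → σ = 23.3 MPa, n = 2.16
Alumina ceramic has the lowest safety factor, n = 1.31.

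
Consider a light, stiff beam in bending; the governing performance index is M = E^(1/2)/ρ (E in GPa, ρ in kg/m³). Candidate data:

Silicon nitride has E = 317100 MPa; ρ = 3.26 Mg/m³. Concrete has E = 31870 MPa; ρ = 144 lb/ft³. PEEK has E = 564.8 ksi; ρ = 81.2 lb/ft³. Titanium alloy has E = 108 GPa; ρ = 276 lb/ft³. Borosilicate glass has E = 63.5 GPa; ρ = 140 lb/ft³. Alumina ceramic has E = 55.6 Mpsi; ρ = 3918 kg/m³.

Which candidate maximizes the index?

After converting to SI:
  silicon nitride: E = 317.1 GPa, ρ = 3260 kg/m³
  concrete: E = 31.87 GPa, ρ = 2307 kg/m³
  PEEK: E = 3.894 GPa, ρ = 1301 kg/m³
  titanium alloy: E = 108.0 GPa, ρ = 4421 kg/m³
  borosilicate glass: E = 63.50 GPa, ρ = 2243 kg/m³
  alumina ceramic: E = 383.3 GPa, ρ = 3918 kg/m³
  silicon nitride: M = 5.46×10⁻³
  alumina ceramic: M = 5.00×10⁻³
  borosilicate glass: M = 3.55×10⁻³
  concrete: M = 2.45×10⁻³
  titanium alloy: M = 2.35×10⁻³
  PEEK: M = 1.52×10⁻³
The maximum is for silicon nitride.

silicon nitride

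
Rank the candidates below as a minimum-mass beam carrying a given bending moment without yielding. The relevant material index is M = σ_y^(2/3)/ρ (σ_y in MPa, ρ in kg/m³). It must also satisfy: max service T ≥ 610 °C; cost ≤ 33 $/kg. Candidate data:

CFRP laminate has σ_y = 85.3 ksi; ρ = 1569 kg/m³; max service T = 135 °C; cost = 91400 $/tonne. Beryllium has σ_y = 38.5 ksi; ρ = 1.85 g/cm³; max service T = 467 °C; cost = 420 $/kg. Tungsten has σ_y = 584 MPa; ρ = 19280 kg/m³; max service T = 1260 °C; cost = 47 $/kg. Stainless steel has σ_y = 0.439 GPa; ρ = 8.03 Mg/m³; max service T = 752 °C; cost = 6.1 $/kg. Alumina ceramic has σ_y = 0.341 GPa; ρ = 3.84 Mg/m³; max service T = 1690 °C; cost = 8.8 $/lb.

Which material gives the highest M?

alumina ceramic

Screen on constraints: max service T ≥ 610 °C; cost ≤ 33 $/kg. Survivors: stainless steel, alumina ceramic.
Normalizing units and computing the index:
  stainless steel: σ_y = 439.0 MPa, ρ = 8030 kg/m³
  alumina ceramic: σ_y = 341.0 MPa, ρ = 3840 kg/m³
  alumina ceramic: M = 12.7×10⁻³
  stainless steel: M = 7.19×10⁻³
The maximum is for alumina ceramic.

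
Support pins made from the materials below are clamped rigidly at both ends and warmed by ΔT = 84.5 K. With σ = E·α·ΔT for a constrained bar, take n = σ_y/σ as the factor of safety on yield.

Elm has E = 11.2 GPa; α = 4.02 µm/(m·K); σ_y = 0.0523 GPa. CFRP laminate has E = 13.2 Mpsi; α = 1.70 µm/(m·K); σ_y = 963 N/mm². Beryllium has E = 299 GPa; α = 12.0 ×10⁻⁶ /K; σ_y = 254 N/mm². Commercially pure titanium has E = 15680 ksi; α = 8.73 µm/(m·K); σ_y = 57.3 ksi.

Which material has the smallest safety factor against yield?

beryllium

Per material, after unit conversion:
  elm: E = 11.20, α = 4.02, σ_y = 52.30 → σ = 3.80 MPa, n = 13.7
  CFRP laminate: E = 91.01, α = 1.70, σ_y = 963.0 → σ = 13.1 MPa, n = 73.7
  beryllium: E = 299.0, α = 12.0, σ_y = 254.0 → σ = 303 MPa, n = 0.838
  commercially pure titanium: E = 108.1, α = 8.73, σ_y = 395.1 → σ = 79.8 MPa, n = 4.95
The minimum is beryllium at n = 0.838.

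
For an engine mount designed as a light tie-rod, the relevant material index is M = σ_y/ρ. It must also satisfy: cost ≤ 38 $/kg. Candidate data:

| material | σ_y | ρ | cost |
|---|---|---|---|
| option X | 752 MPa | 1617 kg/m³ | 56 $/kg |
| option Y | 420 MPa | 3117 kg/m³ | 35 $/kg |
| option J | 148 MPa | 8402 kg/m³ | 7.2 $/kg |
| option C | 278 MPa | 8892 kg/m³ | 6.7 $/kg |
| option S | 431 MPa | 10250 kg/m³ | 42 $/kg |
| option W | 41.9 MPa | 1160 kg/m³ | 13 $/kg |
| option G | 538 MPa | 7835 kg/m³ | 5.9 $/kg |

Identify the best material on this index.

Screen on constraints: cost ≤ 38 $/kg. Survivors: option Y, option J, option C, option W, option G.
Evaluate M for each candidate:
  option Y: M = 135 kN·m/kg
  option G: M = 68.7 kN·m/kg
  option W: M = 36.1 kN·m/kg
  option C: M = 31.3 kN·m/kg
  option J: M = 17.6 kN·m/kg
Option Y has the largest M.

option Y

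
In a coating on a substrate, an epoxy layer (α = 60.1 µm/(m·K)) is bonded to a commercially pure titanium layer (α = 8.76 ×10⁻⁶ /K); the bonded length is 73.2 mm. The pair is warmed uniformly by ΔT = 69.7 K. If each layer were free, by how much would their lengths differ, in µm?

Δα = |60.1 − 8.76|×10⁻⁶/K = 51.3×10⁻⁶/K.
ΔL_mismatch = Δα·L·ΔT = 51.3×10⁻⁶ × 73.2 mm × 69.7 K = 262 µm.

262 µm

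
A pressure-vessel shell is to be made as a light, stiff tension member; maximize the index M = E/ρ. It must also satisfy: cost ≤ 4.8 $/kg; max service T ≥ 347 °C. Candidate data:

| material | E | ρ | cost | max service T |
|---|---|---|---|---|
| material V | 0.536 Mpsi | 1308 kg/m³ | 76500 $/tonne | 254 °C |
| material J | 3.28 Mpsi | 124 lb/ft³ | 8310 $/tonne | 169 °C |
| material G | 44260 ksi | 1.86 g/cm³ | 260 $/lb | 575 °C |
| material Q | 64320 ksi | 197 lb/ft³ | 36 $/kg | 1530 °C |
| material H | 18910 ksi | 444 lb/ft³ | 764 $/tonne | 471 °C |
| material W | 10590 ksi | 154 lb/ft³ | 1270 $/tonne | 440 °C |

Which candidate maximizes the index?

Screen on constraints: cost ≤ 4.8 $/kg; max service T ≥ 347 °C. Survivors: material H, material W.
In SI units:
  material H: E = 130.4 GPa, ρ = 7112 kg/m³
  material W: E = 73.02 GPa, ρ = 2467 kg/m³
  material W: M = 29.6 MN·m/kg
  material H: M = 18.3 MN·m/kg
The maximum is for material W.

material W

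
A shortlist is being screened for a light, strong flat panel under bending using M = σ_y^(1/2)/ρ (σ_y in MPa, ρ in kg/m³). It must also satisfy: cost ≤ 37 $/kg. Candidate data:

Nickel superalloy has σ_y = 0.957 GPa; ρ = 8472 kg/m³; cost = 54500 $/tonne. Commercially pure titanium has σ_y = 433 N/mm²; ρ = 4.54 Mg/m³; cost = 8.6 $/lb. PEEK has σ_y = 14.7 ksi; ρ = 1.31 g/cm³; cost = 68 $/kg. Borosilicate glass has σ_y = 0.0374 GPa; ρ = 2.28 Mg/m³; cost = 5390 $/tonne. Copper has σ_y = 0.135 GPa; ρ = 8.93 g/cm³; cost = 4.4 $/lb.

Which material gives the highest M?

commercially pure titanium

Screen on constraints: cost ≤ 37 $/kg. Survivors: commercially pure titanium, borosilicate glass, copper.
In SI units:
  commercially pure titanium: σ_y = 433.0 MPa, ρ = 4540 kg/m³
  borosilicate glass: σ_y = 37.40 MPa, ρ = 2280 kg/m³
  copper: σ_y = 135.0 MPa, ρ = 8930 kg/m³
  commercially pure titanium: M = 4.58×10⁻³
  borosilicate glass: M = 2.68×10⁻³
  copper: M = 1.30×10⁻³
Commercially pure titanium has the largest M.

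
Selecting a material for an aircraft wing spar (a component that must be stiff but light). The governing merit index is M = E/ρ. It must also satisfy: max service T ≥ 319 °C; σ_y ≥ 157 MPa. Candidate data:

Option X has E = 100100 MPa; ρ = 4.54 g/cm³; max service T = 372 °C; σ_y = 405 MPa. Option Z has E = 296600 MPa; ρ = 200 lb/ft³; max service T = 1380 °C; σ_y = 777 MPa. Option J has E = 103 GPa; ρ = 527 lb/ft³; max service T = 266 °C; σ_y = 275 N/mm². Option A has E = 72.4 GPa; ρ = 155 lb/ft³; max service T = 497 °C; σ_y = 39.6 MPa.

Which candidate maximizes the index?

Screen on constraints: max service T ≥ 319 °C; σ_y ≥ 157 MPa. Survivors: option X, option Z.
In SI units:
  option X: E = 100.1 GPa, ρ = 4540 kg/m³
  option Z: E = 296.6 GPa, ρ = 3204 kg/m³
  option Z: M = 92.6 MN·m/kg
  option X: M = 22.0 MN·m/kg
Option Z has the largest M.

option Z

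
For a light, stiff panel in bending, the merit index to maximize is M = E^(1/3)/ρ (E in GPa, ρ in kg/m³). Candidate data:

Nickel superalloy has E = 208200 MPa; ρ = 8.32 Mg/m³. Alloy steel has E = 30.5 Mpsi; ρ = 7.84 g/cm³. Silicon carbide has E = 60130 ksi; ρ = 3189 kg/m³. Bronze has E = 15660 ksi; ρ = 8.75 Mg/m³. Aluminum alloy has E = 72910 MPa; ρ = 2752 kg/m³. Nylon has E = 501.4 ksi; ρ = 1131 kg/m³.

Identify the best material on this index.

After converting to SI:
  nickel superalloy: E = 208.2 GPa, ρ = 8320 kg/m³
  alloy steel: E = 210.3 GPa, ρ = 7840 kg/m³
  silicon carbide: E = 414.6 GPa, ρ = 3189 kg/m³
  bronze: E = 108.0 GPa, ρ = 8750 kg/m³
  aluminum alloy: E = 72.91 GPa, ρ = 2752 kg/m³
  nylon: E = 3.457 GPa, ρ = 1131 kg/m³
  silicon carbide: M = 2.34×10⁻³
  aluminum alloy: M = 1.52×10⁻³
  nylon: M = 1.34×10⁻³
  alloy steel: M = 0.759×10⁻³
  nickel superalloy: M = 0.712×10⁻³
  bronze: M = 0.544×10⁻³
Highest index: silicon carbide.

silicon carbide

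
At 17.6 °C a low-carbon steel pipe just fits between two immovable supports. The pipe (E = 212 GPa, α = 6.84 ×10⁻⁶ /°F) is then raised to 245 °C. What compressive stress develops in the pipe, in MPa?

594 MPa

α = 6.84×10⁻⁶/°F × 9/5 = 12.3×10⁻⁶/K.
ΔT = 227.4 K. Constrained thermal stress σ = E·α·ΔT = 212.0×10³ MPa × 12.3×10⁻⁶ × 227.4 = 594 MPa (compressive).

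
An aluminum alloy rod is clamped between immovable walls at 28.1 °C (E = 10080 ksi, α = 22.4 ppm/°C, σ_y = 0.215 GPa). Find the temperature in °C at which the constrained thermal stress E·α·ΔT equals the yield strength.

E = 10080 ksi = 69.50 GPa.
σ_y = 0.215 GPa = 215.0 MPa.
E·α·ΔT = 215.0 MPa ⇒ ΔT = 215.0 / (69.50×10³ × 22.4×10⁻⁶) = 138.1 K.
T = 28.1 + 138.1 = 166.2 °C.

166 °C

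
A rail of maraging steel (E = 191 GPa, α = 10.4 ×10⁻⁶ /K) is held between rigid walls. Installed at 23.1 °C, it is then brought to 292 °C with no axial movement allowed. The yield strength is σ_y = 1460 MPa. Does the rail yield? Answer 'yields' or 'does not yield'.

does not yield

ΔT = 268.9 K. Constrained thermal stress σ = E·α·ΔT = 191.0×10³ MPa × 10.4×10⁻⁶ × 268.9 = 534 MPa (compressive).
Compare to σ_y = 1460 MPa: σ < σ_y, so it does not yield.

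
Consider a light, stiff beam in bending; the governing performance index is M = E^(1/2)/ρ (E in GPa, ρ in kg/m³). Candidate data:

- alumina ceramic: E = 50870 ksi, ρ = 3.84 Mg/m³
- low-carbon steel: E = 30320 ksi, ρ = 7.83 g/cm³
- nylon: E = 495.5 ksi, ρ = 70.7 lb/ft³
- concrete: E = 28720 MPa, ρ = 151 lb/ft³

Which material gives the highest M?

Normalizing units and computing the index:
  alumina ceramic: E = 350.7 GPa, ρ = 3840 kg/m³
  low-carbon steel: E = 209.0 GPa, ρ = 7830 kg/m³
  nylon: E = 3.416 GPa, ρ = 1133 kg/m³
  concrete: E = 28.72 GPa, ρ = 2419 kg/m³
  alumina ceramic: M = 4.88×10⁻³
  concrete: M = 2.22×10⁻³
  low-carbon steel: M = 1.85×10⁻³
  nylon: M = 1.63×10⁻³
Alumina ceramic has the largest M.

alumina ceramic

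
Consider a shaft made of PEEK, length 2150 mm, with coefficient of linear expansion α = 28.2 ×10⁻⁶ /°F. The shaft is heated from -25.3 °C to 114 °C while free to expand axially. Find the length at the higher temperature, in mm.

Convert α: 28.2×10⁻⁶/°F × (9/5) = 50.8×10⁻⁶/K.
ΔT = 114 − (-25.3) = 139.3 K.
ΔL = α·L₀·ΔT = 50.8×10⁻⁶ × 2150 mm × 139.3 K = 15.2 mm.
L = L₀ + ΔL = 2150 + 15.2 = 2165.2 mm.

2165.2 mm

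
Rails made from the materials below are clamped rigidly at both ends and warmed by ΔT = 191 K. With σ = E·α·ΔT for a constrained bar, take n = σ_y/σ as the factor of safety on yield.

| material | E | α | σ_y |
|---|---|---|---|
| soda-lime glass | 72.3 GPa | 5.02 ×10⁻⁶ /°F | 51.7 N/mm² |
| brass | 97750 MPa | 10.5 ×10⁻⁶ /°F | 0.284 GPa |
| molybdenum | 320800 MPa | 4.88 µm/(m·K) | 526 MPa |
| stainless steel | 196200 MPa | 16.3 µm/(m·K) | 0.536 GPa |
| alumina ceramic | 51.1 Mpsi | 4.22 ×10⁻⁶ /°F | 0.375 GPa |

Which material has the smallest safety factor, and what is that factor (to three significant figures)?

Converting E to GPa, α to ×10⁻⁶/K, σ_y to MPa, then σ and n for each:
  soda-lime glass: E = 72.30, α = 9.04, σ_y = 51.70 → σ = 125 MPa, n = 0.414
  brass: E = 97.75, α = 18.9, σ_y = 284.0 → σ = 353 MPa, n = 0.805
  molybdenum: E = 320.8, α = 4.88, σ_y = 526.0 → σ = 299 MPa, n = 1.76
  stainless steel: E = 196.2, α = 16.3, σ_y = 536.0 → σ = 611 MPa, n = 0.877
  alumina ceramic: E = 352.3, α = 7.60, σ_y = 375.0 → σ = 511 MPa, n = 0.734
The minimum is soda-lime glass at n = 0.414.

soda-lime glass, n = 0.414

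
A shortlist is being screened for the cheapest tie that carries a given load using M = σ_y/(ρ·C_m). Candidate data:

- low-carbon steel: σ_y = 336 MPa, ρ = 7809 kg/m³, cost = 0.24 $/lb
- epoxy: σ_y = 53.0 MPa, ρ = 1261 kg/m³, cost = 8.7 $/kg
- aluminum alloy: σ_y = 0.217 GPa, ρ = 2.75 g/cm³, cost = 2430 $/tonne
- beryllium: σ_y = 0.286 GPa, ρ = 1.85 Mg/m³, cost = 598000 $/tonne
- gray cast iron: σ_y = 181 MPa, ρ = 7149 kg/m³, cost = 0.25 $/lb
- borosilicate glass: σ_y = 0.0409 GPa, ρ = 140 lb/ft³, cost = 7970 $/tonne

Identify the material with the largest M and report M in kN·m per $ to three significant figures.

In SI units:
  low-carbon steel: σ_y = 336.0 MPa, ρ = 7809 kg/m³, cost = 0.5291 $/kg
  epoxy: σ_y = 53.00 MPa, ρ = 1261 kg/m³, cost = 8.700 $/kg
  aluminum alloy: σ_y = 217.0 MPa, ρ = 2750 kg/m³, cost = 2.430 $/kg
  beryllium: σ_y = 286.0 MPa, ρ = 1850 kg/m³, cost = 598.0 $/kg
  gray cast iron: σ_y = 181.0 MPa, ρ = 7149 kg/m³, cost = 0.5511 $/kg
  borosilicate glass: σ_y = 40.90 MPa, ρ = 2243 kg/m³, cost = 7.970 $/kg
  low-carbon steel: M = 81.3 kN·m per $
  gray cast iron: M = 45.9 kN·m per $
  aluminum alloy: M = 32.5 kN·m per $
  epoxy: M = 4.83 kN·m per $
  borosilicate glass: M = 2.29 kN·m per $
  beryllium: M = 0.259 kN·m per $
The maximum is for low-carbon steel.

low-carbon steel, M = 81.3 kN·m per $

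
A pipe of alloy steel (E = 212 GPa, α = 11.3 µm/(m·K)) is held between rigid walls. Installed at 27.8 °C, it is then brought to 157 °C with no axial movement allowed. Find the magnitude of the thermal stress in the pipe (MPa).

310 MPa

ΔT = 129.2 K. Constrained thermal stress σ = E·α·ΔT = 212.0×10³ MPa × 11.3×10⁻⁶ × 129.2 = 310 MPa (compressive).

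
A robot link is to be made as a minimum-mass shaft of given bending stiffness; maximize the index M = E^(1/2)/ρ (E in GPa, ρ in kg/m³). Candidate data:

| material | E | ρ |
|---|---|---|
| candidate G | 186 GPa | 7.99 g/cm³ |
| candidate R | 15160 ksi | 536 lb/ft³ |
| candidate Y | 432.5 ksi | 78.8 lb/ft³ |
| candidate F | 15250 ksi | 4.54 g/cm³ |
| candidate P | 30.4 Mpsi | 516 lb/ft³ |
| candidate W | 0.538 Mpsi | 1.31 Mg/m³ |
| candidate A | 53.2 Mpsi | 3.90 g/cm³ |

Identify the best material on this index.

Convert each candidate to consistent units, then evaluate M:
  candidate G: E = 186.0 GPa, ρ = 7990 kg/m³
  candidate R: E = 104.5 GPa, ρ = 8586 kg/m³
  candidate Y: E = 2.982 GPa, ρ = 1262 kg/m³
  candidate F: E = 105.1 GPa, ρ = 4540 kg/m³
  candidate P: E = 209.6 GPa, ρ = 8266 kg/m³
  candidate W: E = 3.709 GPa, ρ = 1310 kg/m³
  candidate A: E = 366.8 GPa, ρ = 3900 kg/m³
  candidate A: M = 4.91×10⁻³
  candidate F: M = 2.26×10⁻³
  candidate P: M = 1.75×10⁻³
  candidate G: M = 1.71×10⁻³
  candidate W: M = 1.47×10⁻³
  candidate Y: M = 1.37×10⁻³
  candidate R: M = 1.19×10⁻³
Highest index: candidate A.

candidate A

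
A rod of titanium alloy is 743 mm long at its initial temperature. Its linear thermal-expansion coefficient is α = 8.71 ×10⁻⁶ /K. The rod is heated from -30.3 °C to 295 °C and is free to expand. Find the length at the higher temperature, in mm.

745.11 mm

ΔT = 295 − (-30.3) = 325.3 K.
ΔL = α·L₀·ΔT = 8.71×10⁻⁶ × 743 mm × 325.3 K = 2.11 mm.
L = L₀ + ΔL = 743 + 2.11 = 745.11 mm.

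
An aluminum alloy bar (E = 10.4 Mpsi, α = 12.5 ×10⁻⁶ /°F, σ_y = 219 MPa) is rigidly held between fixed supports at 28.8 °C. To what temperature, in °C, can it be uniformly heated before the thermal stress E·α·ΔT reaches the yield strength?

165 °C

E = 10.4 Mpsi = 71.71 GPa.
α = 12.5×10⁻⁶/°F × 9/5 = 22.5×10⁻⁶/K.
E·α·ΔT = 219.0 MPa ⇒ ΔT = 219.0 / (71.71×10³ × 22.5×10⁻⁶) = 135.7 K.
T = 28.8 + 135.7 = 164.5 °C.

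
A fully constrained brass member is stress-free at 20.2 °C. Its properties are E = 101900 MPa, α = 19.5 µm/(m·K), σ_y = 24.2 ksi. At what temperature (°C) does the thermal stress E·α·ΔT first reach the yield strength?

E = 101900 MPa = 101.9 GPa.
σ_y = 24.2 ksi = 166.9 MPa.
E·α·ΔT = 166.9 MPa ⇒ ΔT = 166.9 / (101.9×10³ × 19.5×10⁻⁶) = 83.97 K.
T = 20.2 + 83.97 = 104.2 °C.

104 °C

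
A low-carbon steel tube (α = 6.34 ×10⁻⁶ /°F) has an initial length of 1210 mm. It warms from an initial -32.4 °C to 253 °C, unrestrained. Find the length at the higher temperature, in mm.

Convert α: 6.34×10⁻⁶/°F × (9/5) = 11.4×10⁻⁶/K.
ΔT = 253 − (-32.4) = 285.4 K.
ΔL = α·L₀·ΔT = 11.4×10⁻⁶ × 1210 mm × 285.4 K = 3.94 mm.
L = L₀ + ΔL = 1210 + 3.94 = 1213.9 mm.

1213.9 mm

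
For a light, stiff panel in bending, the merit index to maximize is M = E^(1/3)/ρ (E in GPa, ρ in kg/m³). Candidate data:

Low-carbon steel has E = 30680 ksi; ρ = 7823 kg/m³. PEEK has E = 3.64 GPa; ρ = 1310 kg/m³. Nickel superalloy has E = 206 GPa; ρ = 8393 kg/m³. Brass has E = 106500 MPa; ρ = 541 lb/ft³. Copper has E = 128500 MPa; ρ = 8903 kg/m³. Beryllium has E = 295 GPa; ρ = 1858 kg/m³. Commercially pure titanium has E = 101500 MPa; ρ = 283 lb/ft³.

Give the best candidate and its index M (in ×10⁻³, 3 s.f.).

beryllium, M = 3.58×10⁻³

Convert each candidate to consistent units, then evaluate M:
  low-carbon steel: E = 211.5 GPa, ρ = 7823 kg/m³
  PEEK: E = 3.640 GPa, ρ = 1310 kg/m³
  nickel superalloy: E = 206.0 GPa, ρ = 8393 kg/m³
  brass: E = 106.5 GPa, ρ = 8666 kg/m³
  copper: E = 128.5 GPa, ρ = 8903 kg/m³
  beryllium: E = 295.0 GPa, ρ = 1858 kg/m³
  commercially pure titanium: E = 101.5 GPa, ρ = 4533 kg/m³
  beryllium: M = 3.58×10⁻³
  PEEK: M = 1.17×10⁻³
  commercially pure titanium: M = 1.03×10⁻³
  low-carbon steel: M = 0.762×10⁻³
  nickel superalloy: M = 0.704×10⁻³
  copper: M = 0.567×10⁻³
  brass: M = 0.547×10⁻³
The maximum is for beryllium.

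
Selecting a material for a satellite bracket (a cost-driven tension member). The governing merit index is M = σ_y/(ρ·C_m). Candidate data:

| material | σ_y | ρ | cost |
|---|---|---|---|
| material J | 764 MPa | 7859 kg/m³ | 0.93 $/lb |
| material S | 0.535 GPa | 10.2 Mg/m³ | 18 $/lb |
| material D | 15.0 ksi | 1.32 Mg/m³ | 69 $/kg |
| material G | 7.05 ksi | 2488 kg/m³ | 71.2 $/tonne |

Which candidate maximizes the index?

Normalizing units and computing the index:
  material J: σ_y = 764.0 MPa, ρ = 7859 kg/m³, cost = 2.050 $/kg
  material S: σ_y = 535.0 MPa, ρ = 10200 kg/m³, cost = 39.68 $/kg
  material D: σ_y = 103.4 MPa, ρ = 1320 kg/m³, cost = 69.00 $/kg
  material G: σ_y = 48.61 MPa, ρ = 2488 kg/m³, cost = 0.07120 $/kg
  material G: M = 274 kN·m per $
  material J: M = 47.4 kN·m per $
  material S: M = 1.32 kN·m per $
  material D: M = 1.14 kN·m per $
Material G has the largest M.

material G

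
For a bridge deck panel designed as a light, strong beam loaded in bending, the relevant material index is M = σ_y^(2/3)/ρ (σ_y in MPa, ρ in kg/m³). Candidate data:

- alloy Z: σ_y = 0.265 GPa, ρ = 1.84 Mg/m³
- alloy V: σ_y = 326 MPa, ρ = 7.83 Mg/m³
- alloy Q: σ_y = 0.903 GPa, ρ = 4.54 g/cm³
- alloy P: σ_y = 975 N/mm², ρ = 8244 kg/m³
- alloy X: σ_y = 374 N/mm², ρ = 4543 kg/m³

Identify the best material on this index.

Putting every candidate on a common basis:
  alloy Z: σ_y = 265.0 MPa, ρ = 1840 kg/m³
  alloy V: σ_y = 326.0 MPa, ρ = 7830 kg/m³
  alloy Q: σ_y = 903.0 MPa, ρ = 4540 kg/m³
  alloy P: σ_y = 975.0 MPa, ρ = 8244 kg/m³
  alloy X: σ_y = 374.0 MPa, ρ = 4543 kg/m³
  alloy Z: M = 22.4×10⁻³
  alloy Q: M = 20.6×10⁻³
  alloy P: M = 11.9×10⁻³
  alloy X: M = 11.4×10⁻³
  alloy V: M = 6.05×10⁻³
The maximum is for alloy Z.

alloy Z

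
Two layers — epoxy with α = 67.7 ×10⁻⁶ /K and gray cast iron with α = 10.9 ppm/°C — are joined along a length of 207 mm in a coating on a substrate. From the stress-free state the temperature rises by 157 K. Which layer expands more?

α(epoxy) = 67.7×10⁻⁶/K vs α(gray cast iron) = 10.9×10⁻⁶/K.
Higher α expands more for the same ΔT: epoxy.

epoxy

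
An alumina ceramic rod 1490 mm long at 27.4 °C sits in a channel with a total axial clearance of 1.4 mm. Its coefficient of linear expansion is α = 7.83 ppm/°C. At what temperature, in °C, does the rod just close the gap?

α·L₀·ΔT = 1.4 mm ⇒ ΔT = 1.4 / (7.83×10⁻⁶ × 1490.0) = 120.0 K.
T = 27.4 + 120.0 = 147.4 °C.

147 °C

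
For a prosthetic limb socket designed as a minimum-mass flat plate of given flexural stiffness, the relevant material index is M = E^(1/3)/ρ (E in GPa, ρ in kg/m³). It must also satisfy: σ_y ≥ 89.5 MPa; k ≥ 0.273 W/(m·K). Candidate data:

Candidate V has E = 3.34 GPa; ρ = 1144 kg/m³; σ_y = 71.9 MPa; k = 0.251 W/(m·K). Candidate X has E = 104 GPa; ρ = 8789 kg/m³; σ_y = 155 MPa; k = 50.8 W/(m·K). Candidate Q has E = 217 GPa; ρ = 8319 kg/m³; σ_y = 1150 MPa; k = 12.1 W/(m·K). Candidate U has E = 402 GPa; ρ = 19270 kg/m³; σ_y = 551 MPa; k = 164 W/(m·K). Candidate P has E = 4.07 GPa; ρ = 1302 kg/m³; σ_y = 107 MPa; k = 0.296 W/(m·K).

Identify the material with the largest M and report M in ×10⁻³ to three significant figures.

Screen on constraints: σ_y ≥ 89.5 MPa; k ≥ 0.273 W/(m·K). Survivors: candidate X, candidate Q, candidate U, candidate P.
Evaluate M for each candidate:
  candidate P: M = 1.23×10⁻³
  candidate Q: M = 0.722×10⁻³
  candidate X: M = 0.535×10⁻³
  candidate U: M = 0.383×10⁻³
Highest index: candidate P.

candidate P, M = 1.23×10⁻³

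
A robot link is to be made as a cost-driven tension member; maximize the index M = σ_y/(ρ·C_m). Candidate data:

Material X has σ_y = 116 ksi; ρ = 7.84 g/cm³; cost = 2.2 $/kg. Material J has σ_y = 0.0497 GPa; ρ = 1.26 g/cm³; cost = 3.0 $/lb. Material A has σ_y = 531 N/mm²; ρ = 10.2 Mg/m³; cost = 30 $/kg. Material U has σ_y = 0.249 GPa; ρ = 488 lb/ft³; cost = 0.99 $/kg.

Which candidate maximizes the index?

Convert each candidate to consistent units, then evaluate M:
  material X: σ_y = 799.8 MPa, ρ = 7840 kg/m³, cost = 2.200 $/kg
  material J: σ_y = 49.70 MPa, ρ = 1260 kg/m³, cost = 6.614 $/kg
  material A: σ_y = 531.0 MPa, ρ = 10200 kg/m³, cost = 30.00 $/kg
  material U: σ_y = 249.0 MPa, ρ = 7817 kg/m³, cost = 0.9900 $/kg
  material X: M = 46.4 kN·m per $
  material U: M = 32.2 kN·m per $
  material J: M = 5.96 kN·m per $
  material A: M = 1.74 kN·m per $
Highest index: material X.

material X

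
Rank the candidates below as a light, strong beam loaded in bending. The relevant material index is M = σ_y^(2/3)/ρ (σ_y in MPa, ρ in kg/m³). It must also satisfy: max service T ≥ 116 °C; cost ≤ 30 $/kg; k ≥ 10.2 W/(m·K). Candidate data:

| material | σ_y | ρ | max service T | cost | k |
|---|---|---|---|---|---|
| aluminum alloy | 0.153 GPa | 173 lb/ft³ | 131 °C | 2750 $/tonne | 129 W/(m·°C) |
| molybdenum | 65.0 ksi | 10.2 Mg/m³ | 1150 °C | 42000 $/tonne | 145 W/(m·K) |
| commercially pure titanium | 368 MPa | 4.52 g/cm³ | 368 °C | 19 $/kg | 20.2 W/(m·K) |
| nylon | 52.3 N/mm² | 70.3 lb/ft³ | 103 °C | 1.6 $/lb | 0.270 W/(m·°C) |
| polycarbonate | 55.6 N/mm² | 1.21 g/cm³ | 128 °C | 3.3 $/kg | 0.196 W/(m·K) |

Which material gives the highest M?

Screen on constraints: max service T ≥ 116 °C; cost ≤ 30 $/kg; k ≥ 10.2 W/(m·K). Survivors: aluminum alloy, commercially pure titanium.
After converting to SI:
  aluminum alloy: σ_y = 153.0 MPa, ρ = 2771 kg/m³
  commercially pure titanium: σ_y = 368.0 MPa, ρ = 4520 kg/m³
  commercially pure titanium: M = 11.4×10⁻³
  aluminum alloy: M = 10.3×10⁻³
Commercially pure titanium ranks first.

commercially pure titanium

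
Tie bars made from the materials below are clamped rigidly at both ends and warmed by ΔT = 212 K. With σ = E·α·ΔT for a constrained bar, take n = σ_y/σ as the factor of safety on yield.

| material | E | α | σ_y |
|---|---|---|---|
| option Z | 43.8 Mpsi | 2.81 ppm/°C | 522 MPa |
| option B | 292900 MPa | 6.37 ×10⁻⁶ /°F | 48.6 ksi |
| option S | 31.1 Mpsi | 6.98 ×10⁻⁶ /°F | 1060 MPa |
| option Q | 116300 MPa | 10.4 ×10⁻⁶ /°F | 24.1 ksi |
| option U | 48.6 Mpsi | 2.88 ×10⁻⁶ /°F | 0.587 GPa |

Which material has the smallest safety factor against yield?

With everything in SI (GPa, ×10⁻⁶/K, MPa):
  option Z: E = 302.0, α = 2.81, σ_y = 522.0 → σ = 180 MPa, n = 2.90
  option B: E = 292.9, α = 11.5, σ_y = 335.1 → σ = 712 MPa, n = 0.471
  option S: E = 214.4, α = 12.6, σ_y = 1060 → σ = 571 MPa, n = 1.86
  option Q: E = 116.3, α = 18.7, σ_y = 166.2 → σ = 462 MPa, n = 0.360
  option U: E = 335.1, α = 5.18, σ_y = 587.0 → σ = 368 MPa, n = 1.59
Option Q has the lowest safety factor, n = 0.360.

option Q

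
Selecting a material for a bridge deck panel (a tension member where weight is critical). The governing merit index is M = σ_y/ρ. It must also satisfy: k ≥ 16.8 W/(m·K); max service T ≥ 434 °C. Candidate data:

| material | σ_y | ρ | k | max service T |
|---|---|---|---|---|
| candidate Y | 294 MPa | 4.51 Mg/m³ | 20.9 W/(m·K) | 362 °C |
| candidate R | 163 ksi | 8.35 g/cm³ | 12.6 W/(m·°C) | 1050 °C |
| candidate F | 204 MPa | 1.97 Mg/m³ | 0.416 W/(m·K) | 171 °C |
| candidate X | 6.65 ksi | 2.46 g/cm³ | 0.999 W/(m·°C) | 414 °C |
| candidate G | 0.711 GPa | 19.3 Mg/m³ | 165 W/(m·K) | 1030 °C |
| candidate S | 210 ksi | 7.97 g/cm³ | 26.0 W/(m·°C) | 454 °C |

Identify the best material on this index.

candidate S

Screen on constraints: k ≥ 16.8 W/(m·K); max service T ≥ 434 °C. Survivors: candidate G, candidate S.
Normalizing units and computing the index:
  candidate G: σ_y = 711.0 MPa, ρ = 19300 kg/m³
  candidate S: σ_y = 1448 MPa, ρ = 7970 kg/m³
  candidate S: M = 182 kN·m/kg
  candidate G: M = 36.8 kN·m/kg
The maximum is for candidate S.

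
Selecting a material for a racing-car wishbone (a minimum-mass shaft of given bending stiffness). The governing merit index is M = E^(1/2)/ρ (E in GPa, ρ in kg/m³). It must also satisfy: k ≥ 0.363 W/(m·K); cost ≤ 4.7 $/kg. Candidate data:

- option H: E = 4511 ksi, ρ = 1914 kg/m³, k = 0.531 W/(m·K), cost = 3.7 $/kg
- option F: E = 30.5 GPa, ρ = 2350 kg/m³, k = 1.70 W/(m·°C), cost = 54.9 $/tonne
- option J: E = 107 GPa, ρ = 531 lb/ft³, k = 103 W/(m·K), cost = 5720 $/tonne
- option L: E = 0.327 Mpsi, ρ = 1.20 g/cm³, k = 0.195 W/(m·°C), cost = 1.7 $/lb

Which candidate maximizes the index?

option H

Screen on constraints: k ≥ 0.363 W/(m·K); cost ≤ 4.7 $/kg. Survivors: option H, option F.
After converting to SI:
  option H: E = 31.10 GPa, ρ = 1914 kg/m³
  option F: E = 30.50 GPa, ρ = 2350 kg/m³
  option H: M = 2.91×10⁻³
  option F: M = 2.35×10⁻³
Highest index: option H.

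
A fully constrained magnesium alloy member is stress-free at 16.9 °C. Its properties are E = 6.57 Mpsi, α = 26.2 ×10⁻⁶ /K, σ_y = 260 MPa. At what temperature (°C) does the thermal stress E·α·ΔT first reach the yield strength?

E = 6.57 Mpsi = 45.30 GPa.
E·α·ΔT = 260.0 MPa ⇒ ΔT = 260.0 / (45.30×10³ × 26.2×10⁻⁶) = 219.1 K.
T = 16.9 + 219.1 = 236.0 °C.

236 °C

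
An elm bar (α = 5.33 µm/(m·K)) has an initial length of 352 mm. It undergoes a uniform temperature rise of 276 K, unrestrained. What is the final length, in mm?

352.52 mm

ΔL = α·L₀·ΔT = 5.33×10⁻⁶ × 352 mm × 276.0 K = 0.518 mm.
L = L₀ + ΔL = 352 + 0.518 = 352.52 mm.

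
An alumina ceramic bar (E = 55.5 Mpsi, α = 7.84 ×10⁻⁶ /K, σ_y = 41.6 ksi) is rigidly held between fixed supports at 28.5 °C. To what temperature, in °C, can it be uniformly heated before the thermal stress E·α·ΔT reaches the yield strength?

E = 55.5 Mpsi = 382.7 GPa.
σ_y = 41.6 ksi = 286.8 MPa.
E·α·ΔT = 286.8 MPa ⇒ ΔT = 286.8 / (382.7×10³ × 7.84×10⁻⁶) = 95.61 K.
T = 28.5 + 95.61 = 124.1 °C.

124 °C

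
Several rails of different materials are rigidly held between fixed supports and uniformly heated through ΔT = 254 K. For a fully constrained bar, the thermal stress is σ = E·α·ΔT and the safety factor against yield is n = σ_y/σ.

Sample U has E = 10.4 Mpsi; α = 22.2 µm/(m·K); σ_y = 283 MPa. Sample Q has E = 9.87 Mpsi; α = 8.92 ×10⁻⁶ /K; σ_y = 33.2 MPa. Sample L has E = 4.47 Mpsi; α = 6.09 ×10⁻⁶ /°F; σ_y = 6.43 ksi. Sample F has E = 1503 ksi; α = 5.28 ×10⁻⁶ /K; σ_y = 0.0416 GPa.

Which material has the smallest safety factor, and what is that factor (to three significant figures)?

sample Q, n = 0.215

In consistent units (E in GPa, α in ×10⁻⁶/K, σ_y in MPa):
  sample U: E = 71.71, α = 22.2, σ_y = 283.0 → σ = 404 MPa, n = 0.700
  sample Q: E = 68.05, α = 8.92, σ_y = 33.20 → σ = 154 MPa, n = 0.215
  sample L: E = 30.82, α = 11.0, σ_y = 44.33 → σ = 85.8 MPa, n = 0.517
  sample F: E = 10.36, α = 5.28, σ_y = 41.60 → σ = 13.9 MPa, n = 2.99
Smallest n: sample Q with n = 0.215.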